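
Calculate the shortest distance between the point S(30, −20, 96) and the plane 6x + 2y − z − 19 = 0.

25/√41

d = |6·30 + 2·(-20) + (-1)·96 − 19| / √(36 + 4 + 1) = |25| / √41 = 25√41/41.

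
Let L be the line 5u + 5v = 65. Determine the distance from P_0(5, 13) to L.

d = |5·5 + 5·13 − 65| / √(25 + 25) = |25|/(5√2) = 5/√2.

5/√2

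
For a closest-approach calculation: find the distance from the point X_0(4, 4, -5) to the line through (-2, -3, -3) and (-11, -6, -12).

A direction vector is d = (-9, -3, -9).
AP = (6, 7, -2), and AP × d = (-69, 72, 45).
|AP × d|² = 11970 and |d|² = 171, so the distance is √(11970/171) = √70.

√70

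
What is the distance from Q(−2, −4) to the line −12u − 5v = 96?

d = |(-12)·(-2) + (-5)·(-4) − 96| / √(144 + 25) = |-52|/13 = 4.

4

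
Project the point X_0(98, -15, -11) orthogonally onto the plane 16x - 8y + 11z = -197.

n = (16, -8, 11), |n|² = 441, and n·X_0 − (-197) = 1764.
t = 1764/441 = 4, so the foot is X_0 − t·n = (98, -15, -11) − 4·(16, -8, 11) = (34, 17, -55).

(34, 17, -55)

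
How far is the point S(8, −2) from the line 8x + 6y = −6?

The normal to the line is n = (8, 6) with |n| = 10.
|n·S − (-6)| = |52 − (-6)| = 58, so the distance is 58/10 = 29/5.

29/5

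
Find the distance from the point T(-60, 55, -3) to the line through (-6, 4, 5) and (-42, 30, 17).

2√205

A direction vector is d = (-36, 26, 12).
AP = (-54, 51, -8), and AP × d = (820, 936, 432).
|AP × d|² = 1735120 and |d|² = 2116, so the distance is √(1735120/2116) = √820 = 2√205.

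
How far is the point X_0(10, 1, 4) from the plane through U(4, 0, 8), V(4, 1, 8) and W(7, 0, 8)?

4

UV = (0, 1, 0) and UW = (3, 0, 0), so a normal is n = UV × UW = (0, 0, −3).
n = (0, 0, −3); n·P − (-24) = 12; |n| = 3; distance = 12/3 = 4.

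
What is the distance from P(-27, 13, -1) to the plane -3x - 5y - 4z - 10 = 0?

Normal vector n = (-3, -5, -4), and n·(-27, 13, -1) - 10 = 10.
|n| = √(9 + 25 + 16) = 5√2, so the distance is |10|/(5√2) = √2.

√2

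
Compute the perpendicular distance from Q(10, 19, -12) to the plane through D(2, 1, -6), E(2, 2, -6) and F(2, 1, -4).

8

DE = (0, 1, 0) and DF = (0, 0, 2), so a normal is n = DE × DF = (2, 0, 0).
n = (2, 0, 0); n·P − 4 = 16; |n| = 2; distance = 16/2 = 8.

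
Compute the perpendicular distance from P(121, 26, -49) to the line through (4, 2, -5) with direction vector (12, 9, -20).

3√689

Direction vector d = (12, 9, -20).
AP = (117, 24, -44); AP·d = 2500, |AP|² = 16201, |d|² = 625.
distance² = |AP|² − (AP·d)²/|d|² = 16201 − 6250000/625 = 6201, so the distance is 3√689.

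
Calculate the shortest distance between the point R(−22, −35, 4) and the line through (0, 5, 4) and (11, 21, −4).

8√5

A direction vector is d = (11, 16, −8).
AP = (−22, −40, 0), and AP × d = (320, −176, 88).
|AP × d|² = 141120 and |d|² = 441, so the distance is √(141120/441) = √320 = 8√5.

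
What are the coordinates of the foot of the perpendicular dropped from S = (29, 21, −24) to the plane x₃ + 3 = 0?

n = (0, 0, 1), |n|² = 1, and n·S − (-3) = -21.
t = -21/1 = -21, so the foot is S − t·n = (29, 21, −24) − (-21)·(0, 0, 1) = (29, 21, −3).

(29, 21, -3)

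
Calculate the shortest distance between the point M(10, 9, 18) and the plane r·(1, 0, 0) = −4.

n = (1, 0, 0); n·P − (-4) = 14; |n| = 1; distance = 14/1 = 14.

14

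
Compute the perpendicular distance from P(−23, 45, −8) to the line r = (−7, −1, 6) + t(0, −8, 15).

2√353

Direction vector d = (0, −8, 15).
AP = (−16, 46, −14), and AP × d = (578, 240, 128).
|AP × d|² = 408068 and |d|² = 289, so the distance is √(408068/289) = √1412 = 2√353.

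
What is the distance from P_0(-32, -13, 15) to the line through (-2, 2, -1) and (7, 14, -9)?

A direction vector is d = (9, 12, -8).
AP = (-30, -15, 16), and AP × d = (-72, -96, -225).
|AP × d|² = 65025 and |d|² = 289, so the distance is √(65025/289) = √225 = 15.

15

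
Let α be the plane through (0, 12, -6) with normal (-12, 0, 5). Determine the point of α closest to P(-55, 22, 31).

The perpendicular from P has direction n = (-12, 0, 5): r = (-55, 22, 31) + t(-12, 0, 5).
Substitute into the plane: n·(P + tn) = -30 gives 815 + 169t = -30, so t = -5.
Foot = (-55, 22, 31) + (-5)·(-12, 0, 5) = (5, 22, 6).

(5, 22, 6)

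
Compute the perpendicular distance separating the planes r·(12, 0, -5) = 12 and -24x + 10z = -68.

Divide the second equation by -2 to match normals: 12x - 5z = 34.
Both planes have normal n = (12, 0, -5), |n| = 13. Any point on the first plane is at distance |34 − 12|/|n| = 22/13 from the second.

22/13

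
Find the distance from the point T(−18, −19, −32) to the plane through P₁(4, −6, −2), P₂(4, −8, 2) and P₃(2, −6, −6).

4

P₁P₂ = (0, −2, 4) and P₁P₃ = (−2, 0, −4), so a normal is n = P₁P₂ × P₁P₃ = (8, −8, −4).
n = (8, −8, −4); n·P − 88 = 48; |n| = 12; distance = 48/12 = 4.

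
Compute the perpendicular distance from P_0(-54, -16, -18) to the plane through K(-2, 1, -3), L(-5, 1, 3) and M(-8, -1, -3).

KL = (-3, 0, 6) and KM = (-6, -2, 0), so a normal is n = KL × KM = (12, -36, 6).
d = |12·(-54) + (-36)·(-16) + 6·(-18) − (-78)| / √(144 + 1296 + 36) = |-102| / (6√41) = 17√41/41.

17√41/41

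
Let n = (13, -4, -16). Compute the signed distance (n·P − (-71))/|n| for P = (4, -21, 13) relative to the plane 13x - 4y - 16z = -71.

-1/21

n·P − (-71) = -1.
|n| = 21, so the signed distance is -1/21.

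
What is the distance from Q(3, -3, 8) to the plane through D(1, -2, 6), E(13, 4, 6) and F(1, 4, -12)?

DE = (12, 6, 0) and DF = (0, 6, -18), so a normal is n = DE × DF = (-108, 216, 72).
Then n·(3, -3, 8) - (-108) = -288.
|n| = √(11664 + 46656 + 5184) = 252, so the distance is |-288|/252 = 8/7.

8/7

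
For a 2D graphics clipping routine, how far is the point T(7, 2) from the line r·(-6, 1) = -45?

5√37/37

d = |(-6)·7 + 1·2 − (-45)| / √(36 + 1) = |5|/√37 = 5√37/37.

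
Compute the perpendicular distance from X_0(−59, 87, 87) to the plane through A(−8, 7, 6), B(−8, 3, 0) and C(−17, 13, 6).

24/√17

AB = (0, −4, −6) and AC = (−9, 6, 0), so a normal is n = AB × AC = (36, 54, −36).
Then n·(−59, 87, 87) − (−126) = −432.
|n| = √(1296 + 2916 + 1296) = 18√17, so the distance is |-432|/(18√17) = 24/√17.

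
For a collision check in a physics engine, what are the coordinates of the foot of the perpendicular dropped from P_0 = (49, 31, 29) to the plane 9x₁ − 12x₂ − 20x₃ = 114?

The perpendicular from P_0 has direction n = (9, −12, −20): r = (49, 31, 29) + λ(9, −12, −20).
Substitute into the plane: n·(P_0 + λn) = 114 gives -511 + 625λ = 114, so λ = 1.
Foot = (49, 31, 29) + 1·(9, −12, −20) = (58, 19, 9).

(58, 19, 9)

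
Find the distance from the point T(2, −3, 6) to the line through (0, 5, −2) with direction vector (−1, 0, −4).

Direction vector d = (−1, 0, −4).
AP = (2, −8, 8); AP·d = -34, |AP|² = 132, |d|² = 17.
distance² = |AP|² − (AP·d)²/|d|² = 132 − 1156/17 = 64, so the distance is 8.

8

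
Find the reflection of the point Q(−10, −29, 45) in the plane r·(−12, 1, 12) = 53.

(38, -33, -3)

n = (−12, 1, 12), |n|² = 289, n·Q − 53 = 578, so t = 578/289 = 2.
Foot F = Q − 2·n = (14, −31, 21); the reflection is 2F − Q = (38, −33, −3).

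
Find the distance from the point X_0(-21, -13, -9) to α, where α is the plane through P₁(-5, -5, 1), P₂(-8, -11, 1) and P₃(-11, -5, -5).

P₁P₂ = (-3, -6, 0) and P₁P₃ = (-6, 0, -6), so a normal is n = P₁P₂ × P₁P₃ = (36, -18, -36).
d = |36·(-21) + (-18)·(-13) + (-36)·(-9) − (-126)| / √(1296 + 324 + 1296) = |-72| / 54 = 4/3.

4/3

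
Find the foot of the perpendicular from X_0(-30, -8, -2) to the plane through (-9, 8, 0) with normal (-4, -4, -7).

The perpendicular from X_0 has direction n = (-4, -4, -7): r = (-30, -8, -2) + t(-4, -4, -7).
Substitute into the plane: n·(X_0 + tn) = 4 gives 166 + 81t = 4, so t = -2.
Foot = (-30, -8, -2) + (-2)·(-4, -4, -7) = (-22, 0, 12).

(-22, 0, 12)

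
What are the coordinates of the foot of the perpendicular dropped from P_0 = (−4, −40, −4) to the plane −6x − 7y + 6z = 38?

(8, -26, -16)

The perpendicular from P_0 has direction n = (−6, −7, 6): r = (−4, −40, −4) + t(−6, −7, 6).
Substitute into the plane: n·(P_0 + tn) = 38 gives 280 + 121t = 38, so t = -2.
Foot = (−4, −40, −4) + (-2)·(−6, −7, 6) = (8, −26, −16).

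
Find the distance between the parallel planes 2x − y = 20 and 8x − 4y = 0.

Divide the second equation by 4 to match normals: 2x − y = 0.
Both planes have normal n = (2, −1, 0), |n| = √5. Any point on the first plane is at distance |0 − 20|/|n| = 20/√5 = 4√5 from the second.

4√5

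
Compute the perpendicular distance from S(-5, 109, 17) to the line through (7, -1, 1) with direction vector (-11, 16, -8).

Direction vector d = (-11, 16, -8).
AP = (-12, 110, 16); AP·d = 1764, |AP|² = 12500, |d|² = 441.
distance² = |AP|² − (AP·d)²/|d|² = 12500 − 3111696/441 = 5444, so the distance is 2√1361.

2√1361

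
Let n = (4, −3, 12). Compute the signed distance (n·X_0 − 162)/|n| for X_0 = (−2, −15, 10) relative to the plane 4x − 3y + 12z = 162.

-5/13

n·X_0 − 162 = -5.
|n| = 13, so the signed distance is -5/13.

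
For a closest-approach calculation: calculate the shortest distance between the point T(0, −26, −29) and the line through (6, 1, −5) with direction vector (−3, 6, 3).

Direction vector d = (−3, 6, 3).
AP = (−6, −27, −24), and AP × d = (63, 90, −117).
|AP × d|² = 25758 and |d|² = 54, so the distance is √(25758/54) = √477 = 3√53.

3√53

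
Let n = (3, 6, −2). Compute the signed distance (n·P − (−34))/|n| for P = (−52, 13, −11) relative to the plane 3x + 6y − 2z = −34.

-22/7

n·P − (-34) = -22.
|n| = 7, so the signed distance is -22/7.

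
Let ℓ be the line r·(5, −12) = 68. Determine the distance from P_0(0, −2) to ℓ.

The normal to the line is n = (5, −12) with |n| = 13.
|n·P_0 − 68| = |24 − 68| = 44, so the distance is 44/13.

44/13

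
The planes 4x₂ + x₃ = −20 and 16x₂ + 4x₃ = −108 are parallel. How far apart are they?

7√17/17

Divide the second equation by 4 to match normals: 4x₂ + x₃ = -27.
Both planes have normal n = (0, 4, 1), |n| = √17. Any point on the first plane is at distance |(-27) − (-20)|/|n| = 7/√17 = 7√17/17 from the second.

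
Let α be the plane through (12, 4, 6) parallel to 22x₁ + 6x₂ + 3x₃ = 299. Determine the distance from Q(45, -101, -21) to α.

Parallel planes share the normal n = (22, 6, 3); since (12, 4, 6) lies on the plane, its equation is 22x₁ + 6x₂ + 3x₃ = 306.
n = (22, 6, 3); n·P − 306 = 15; |n| = 23; distance = 15/23.

15/23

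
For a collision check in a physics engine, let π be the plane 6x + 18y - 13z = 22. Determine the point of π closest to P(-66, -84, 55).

(-36, 6, -10)

n = (6, 18, -13), |n|² = 529, and n·P − 22 = -2645.
t = -2645/529 = -5, so the foot is P − t·n = (-66, -84, 55) − (-5)·(6, 18, -13) = (-36, 6, -10).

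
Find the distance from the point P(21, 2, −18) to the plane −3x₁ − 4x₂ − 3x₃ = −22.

5√34/34

Normal vector n = (−3, −4, −3), and n·(21, 2, −18) − (−22) = 5.
|n| = √(9 + 16 + 9) = √34, so the distance is |5|/√34 = 5√34/34.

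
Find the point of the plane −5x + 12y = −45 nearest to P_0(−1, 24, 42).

n = (−5, 12, 0), |n|² = 169, and n·P_0 − (-45) = 338.
t = 338/169 = 2, so the foot is P_0 − t·n = (−1, 24, 42) − 2·(−5, 12, 0) = (9, 0, 42).

(9, 0, 42)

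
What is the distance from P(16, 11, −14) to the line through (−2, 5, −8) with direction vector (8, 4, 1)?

6√2

Direction vector d = (8, 4, 1).
AP = (18, 6, −6); AP·d = 162, |AP|² = 396, |d|² = 81.
distance² = |AP|² − (AP·d)²/|d|² = 396 − 26244/81 = 72, so the distance is 6√2.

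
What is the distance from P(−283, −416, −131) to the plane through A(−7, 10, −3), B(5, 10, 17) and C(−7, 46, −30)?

AB = (12, 0, 20) and AC = (0, 36, −27), so a normal is n = AB × AC = (−720, 324, 432).
d = |(-720)·(-283) + 324·(-416) + 432·(-131) − 6984| / √(518400 + 104976 + 186624) = |5400| / 900 = 6.

6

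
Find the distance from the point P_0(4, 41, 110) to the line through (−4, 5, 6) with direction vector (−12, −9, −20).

8√34

Direction vector d = (−12, −9, −20).
AP = (8, 36, 104), and AP × d = (216, −1088, 360).
|AP × d|² = 1360000 and |d|² = 625, so the distance is √(1360000/625) = √2176 = 8√34.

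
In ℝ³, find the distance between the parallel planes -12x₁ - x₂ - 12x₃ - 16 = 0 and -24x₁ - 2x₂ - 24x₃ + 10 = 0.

21/17

Divide the second equation by 2 to match normals: -12x₁ - x₂ - 12x₃ = -5.
Both planes have normal n = (-12, -1, -12), |n| = 17. Any point on the first plane is at distance |(-5) − 16|/|n| = 21/17 from the second.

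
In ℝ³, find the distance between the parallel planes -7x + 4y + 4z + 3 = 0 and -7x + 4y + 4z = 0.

1/3

Both planes have normal n = (-7, 4, 4), |n| = 9. Any point on the first plane is at distance |0 − (-3)|/|n| = 3/9 = 1/3 from the second.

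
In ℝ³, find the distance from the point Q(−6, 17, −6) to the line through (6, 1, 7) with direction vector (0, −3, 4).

13

Direction vector d = (0, −3, 4).
AP = (−12, 16, −13); AP·d = -100, |AP|² = 569, |d|² = 25.
distance² = |AP|² − (AP·d)²/|d|² = 569 − 10000/25 = 169, so the distance is 13.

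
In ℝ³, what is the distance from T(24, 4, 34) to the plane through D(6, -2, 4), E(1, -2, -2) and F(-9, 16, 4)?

DE = (-5, 0, -6) and DF = (-15, 18, 0), so a normal is n = DE × DF = (108, 90, -90).
n = (108, 90, -90); n·P − 108 = -216; |n| = 18√86; distance = 216/(18√86) = 12/√86.

6√86/43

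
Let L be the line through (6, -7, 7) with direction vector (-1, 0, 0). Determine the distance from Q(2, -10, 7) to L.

Direction vector d = (-1, 0, 0).
AP = (-4, -3, 0), and AP × d = (0, 0, -3).
|AP × d|² = 9 and |d|² = 1, so the distance is √9 = 3.

3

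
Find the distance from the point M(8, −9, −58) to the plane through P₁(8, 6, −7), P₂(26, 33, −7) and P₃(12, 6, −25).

P₁P₂ = (18, 27, 0) and P₁P₃ = (4, 0, −18), so a normal is n = P₁P₂ × P₁P₃ = (−486, 324, −108).
d = |(-486)·8 + 324·(-9) + (-108)·(-58) − (-1188)| / √(236196 + 104976 + 11664) = |648| / 594 = 12/11.

12/11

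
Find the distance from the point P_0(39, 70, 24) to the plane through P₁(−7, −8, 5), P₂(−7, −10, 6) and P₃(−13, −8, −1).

8

P₁P₂ = (0, −2, 1) and P₁P₃ = (−6, 0, −6), so a normal is n = P₁P₂ × P₁P₃ = (12, −6, −12).
n = (12, −6, −12); n·P − (-96) = -144; |n| = 18; distance = 144/18 = 8.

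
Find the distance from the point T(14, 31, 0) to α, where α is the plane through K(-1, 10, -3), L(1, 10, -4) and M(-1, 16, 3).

KL = (2, 0, -1) and KM = (0, 6, 6), so a normal is n = KL × KM = (6, -12, 12).
d = |6·14 + (-12)·31 + 12·0 − (-162)| / √(36 + 144 + 144) = |-126| / 18 = 7.

7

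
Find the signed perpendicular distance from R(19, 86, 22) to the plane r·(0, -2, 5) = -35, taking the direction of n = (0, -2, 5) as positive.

n·R − (-35) = -27.
|n| = √29, so the signed distance is -27√29/29.

-27√29/29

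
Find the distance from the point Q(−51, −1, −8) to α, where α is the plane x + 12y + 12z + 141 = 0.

Normal vector n = (1, 12, 12), and n·(−51, −1, −8) − (−141) = −18.
|n| = √(1 + 144 + 144) = 17, so the distance is |-18|/17 = 18/17.

18/17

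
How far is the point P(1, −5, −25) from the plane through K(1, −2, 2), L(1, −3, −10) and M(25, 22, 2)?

KL = (0, −1, −12) and KM = (24, 24, 0), so a normal is n = KL × KM = (288, −288, 24).
n = (288, −288, 24); n·P − 912 = 216; |n| = 408; distance = 216/408 = 9/17.

9/17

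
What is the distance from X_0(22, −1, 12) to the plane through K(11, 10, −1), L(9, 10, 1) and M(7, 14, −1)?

KL = (−2, 0, 2) and KM = (−4, 4, 0), so a normal is n = KL × KM = (−8, −8, −8).
Then n·(22, −1, 12) − (−160) = −104.
|n| = √(64 + 64 + 64) = 8√3, so the distance is |-104|/(8√3) = 13√3/3.

13√3/3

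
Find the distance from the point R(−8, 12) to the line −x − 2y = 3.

d = |(-1)·(-8) + (-2)·12 − 3| / √(1 + 4) = |-19|/√5 = 19√5/5.

19√5/5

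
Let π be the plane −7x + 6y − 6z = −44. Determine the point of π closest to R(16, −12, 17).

The perpendicular from R has direction n = (−7, 6, −6): r = (16, −12, 17) + λ(−7, 6, −6).
Substitute into the plane: n·(R + λn) = -44 gives -286 + 121λ = -44, so λ = 2.
Foot = (16, −12, 17) + 2·(−7, 6, −6) = (2, 0, 5).

(2, 0, 5)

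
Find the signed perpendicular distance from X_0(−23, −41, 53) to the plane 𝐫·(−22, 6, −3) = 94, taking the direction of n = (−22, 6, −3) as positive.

7/23

n·X_0 − 94 = 7.
|n| = 23, so the signed distance is 7/23.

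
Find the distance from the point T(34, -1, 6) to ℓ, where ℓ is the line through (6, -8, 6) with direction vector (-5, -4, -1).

√161

Direction vector d = (-5, -4, -1).
AP = (28, 7, 0); AP·d = -168, |AP|² = 833, |d|² = 42.
distance² = |AP|² − (AP·d)²/|d|² = 833 − 28224/42 = 161, so the distance is √161.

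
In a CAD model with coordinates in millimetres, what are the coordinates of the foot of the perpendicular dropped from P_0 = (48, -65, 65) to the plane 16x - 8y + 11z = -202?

The perpendicular from P_0 has direction n = (16, -8, 11): r = (48, -65, 65) + t(16, -8, 11).
Substitute into the plane: n·(P_0 + tn) = -202 gives 2003 + 441t = -202, so t = -5.
Foot = (48, -65, 65) + (-5)·(16, -8, 11) = (-32, -25, 10).

(-32, -25, 10)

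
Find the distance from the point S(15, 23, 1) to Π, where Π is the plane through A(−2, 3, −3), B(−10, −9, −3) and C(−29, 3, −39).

AB = (−8, −12, 0) and AC = (−27, 0, −36), so a normal is n = AB × AC = (432, −288, −324).
d = |432·15 + (-288)·23 + (-324)·1 − (-756)| / √(186624 + 82944 + 104976) = |288| / 612 = 8/17.

8/17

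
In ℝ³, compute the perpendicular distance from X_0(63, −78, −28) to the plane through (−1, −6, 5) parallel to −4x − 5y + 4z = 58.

Parallel planes share the normal n = (−4, −5, 4); since (−1, −6, 5) lies on the plane, its equation is −4x − 5y + 4z = 54.
Then n·(63, −78, −28) − 54 = −28.
|n| = √(16 + 25 + 16) = √57, so the distance is |-28|/√57 = 28√57/57.

28/√57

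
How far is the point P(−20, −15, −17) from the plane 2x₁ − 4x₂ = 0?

2√5

d = |2·(-20) + (-4)·(-15) − 0| / √(4 + 16 + 0) = |20| / (2√5) = 2√5.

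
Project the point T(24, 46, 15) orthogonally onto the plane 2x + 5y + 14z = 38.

n = (2, 5, 14), |n|² = 225, and n·T − 38 = 450.
t = 450/225 = 2, so the foot is T − t·n = (24, 46, 15) − 2·(2, 5, 14) = (20, 36, −13).

(20, 36, -13)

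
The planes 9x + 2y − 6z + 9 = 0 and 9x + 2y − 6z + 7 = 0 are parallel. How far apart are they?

Both planes have normal n = (9, 2, −6), |n| = 11. Any point on the first plane is at distance |(-7) − (-9)|/|n| = 2/11 from the second.

2/11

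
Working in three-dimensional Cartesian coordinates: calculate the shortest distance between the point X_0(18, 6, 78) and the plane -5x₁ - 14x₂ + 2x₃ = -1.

17/15

Normal vector n = (-5, -14, 2), and n·(18, 6, 78) - (-1) = -17.
|n| = √(25 + 196 + 4) = 15, so the distance is |-17|/15 = 17/15.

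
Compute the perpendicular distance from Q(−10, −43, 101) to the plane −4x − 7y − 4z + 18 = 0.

5

n = (−4, −7, −4); n·P − (-18) = -45; |n| = 9; distance = 45/9 = 5.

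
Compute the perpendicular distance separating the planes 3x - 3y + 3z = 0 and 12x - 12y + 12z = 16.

4/(3√3)

Divide the second equation by 4 to match normals: 3x - 3y + 3z = 4.
Both planes have normal n = (3, -3, 3), |n| = 3√3. Any point on the first plane is at distance |4 − 0|/|n| = 4/(3√3) from the second.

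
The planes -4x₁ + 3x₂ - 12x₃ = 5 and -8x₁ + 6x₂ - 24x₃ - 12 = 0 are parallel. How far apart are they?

1/13

Divide the second equation by 2 to match normals: -4x₁ + 3x₂ - 12x₃ = 6.
Both planes have normal n = (-4, 3, -12), |n| = 13. Any point on the first plane is at distance |6 − 5|/|n| = 1/13 from the second.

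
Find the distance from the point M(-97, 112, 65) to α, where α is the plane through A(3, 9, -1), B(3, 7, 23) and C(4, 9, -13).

AB = (0, -2, 24) and AC = (1, 0, -12), so a normal is n = AB × AC = (24, 24, 2).
d = |24·(-97) + 24·112 + 2·65 − 286| / √(576 + 576 + 4) = |204| / 34 = 6.

6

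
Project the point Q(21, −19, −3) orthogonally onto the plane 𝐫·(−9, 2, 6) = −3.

(3, -15, 9)

The perpendicular from Q has direction n = (−9, 2, 6): r = (21, −19, −3) + t(−9, 2, 6).
Substitute into the plane: n·(Q + tn) = -3 gives -245 + 121t = -3, so t = 2.
Foot = (21, −19, −3) + 2·(−9, 2, 6) = (3, −15, 9).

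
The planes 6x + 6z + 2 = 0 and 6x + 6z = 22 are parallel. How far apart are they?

Both planes have normal n = (6, 0, 6), |n| = 6√2. Any point on the first plane is at distance |22 − (-2)|/|n| = 24/(6√2) = 2√2 from the second.

2√2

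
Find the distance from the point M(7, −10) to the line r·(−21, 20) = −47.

300/29

The normal to the line is n = (−21, 20) with |n| = 29.
|n·M − (-47)| = |-347 − (-47)| = 300, so the distance is 300/29.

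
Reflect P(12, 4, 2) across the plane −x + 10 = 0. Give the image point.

(8, 4, 2)

n = (−1, 0, 0), |n|² = 1, n·P − (-10) = -2, so t = -2/1 = -2.
Foot F = P − (-2)·n = (10, 4, 2); the reflection is 2F − P = (8, 4, 2).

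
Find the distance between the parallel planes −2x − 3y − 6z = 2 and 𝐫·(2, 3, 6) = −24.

22/7

Divide the second equation by -1 to match normals: −2x − 3y − 6z = 24.
Both planes have normal n = (−2, −3, −6), |n| = 7. Any point on the first plane is at distance |24 − 2|/|n| = 22/7 from the second.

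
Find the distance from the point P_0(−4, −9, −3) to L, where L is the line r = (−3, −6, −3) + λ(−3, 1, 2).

Direction vector d = (−3, 1, 2).
AP = (−1, −3, 0), and AP × d = (−6, 2, −10).
|AP × d|² = 140 and |d|² = 14, so the distance is √(140/14) = √10.

√10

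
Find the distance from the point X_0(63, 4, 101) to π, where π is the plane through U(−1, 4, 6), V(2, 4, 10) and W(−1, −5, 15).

29/√34

UV = (3, 0, 4) and UW = (0, −9, 9), so a normal is n = UV × UW = (36, −27, −27).
Then n·(63, 4, 101) − (−306) = −261.
|n| = √(1296 + 729 + 729) = 9√34, so the distance is |-261|/(9√34) = 29√34/34.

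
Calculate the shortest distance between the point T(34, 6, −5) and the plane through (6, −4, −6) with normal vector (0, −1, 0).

10

The plane has equation n·(r − (6, −4, −6)) = 0, i.e. n·r = 4.
d = |(-1)·6 − 4| / √(0 + 1 + 0) = |-10| / 1 = 10.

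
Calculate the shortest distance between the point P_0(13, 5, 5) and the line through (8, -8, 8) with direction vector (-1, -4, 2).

√14

Direction vector d = (-1, -4, 2).
AP = (5, 13, -3), and AP × d = (14, -7, -7).
|AP × d|² = 294 and |d|² = 21, so the distance is √(294/21) = √14.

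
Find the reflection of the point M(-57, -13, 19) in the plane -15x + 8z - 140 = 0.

n = (-15, 0, 8), |n|² = 289, n·M − 140 = 867, so t = 867/289 = 3.
Foot F = M − 3·n = (-12, -13, -5); the reflection is 2F − M = (33, -13, -29).

(33, -13, -29)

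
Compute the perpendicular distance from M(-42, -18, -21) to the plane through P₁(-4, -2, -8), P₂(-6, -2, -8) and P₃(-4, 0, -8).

P₁P₂ = (-2, 0, 0) and P₁P₃ = (0, 2, 0), so a normal is n = P₁P₂ × P₁P₃ = (0, 0, -4).
d = |(-4)·(-21) − 32| / √(0 + 0 + 16) = |52| / 4 = 13.

13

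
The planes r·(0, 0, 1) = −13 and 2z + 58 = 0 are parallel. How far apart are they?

16

Divide the second equation by 2 to match normals: z = -29.
With common normal n = (0, 0, 1) (|n| = 1), the distance is |(-13) − (-29)|/|n| = 16/1 = 16.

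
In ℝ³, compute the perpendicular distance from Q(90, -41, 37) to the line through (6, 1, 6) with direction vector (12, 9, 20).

Direction vector d = (12, 9, 20).
AP = (84, -42, 31), and AP × d = (-1119, -1308, 1260).
|AP × d|² = 4550625 and |d|² = 625, so the distance is √(4550625/625) = √7281 = 3√809.

3√809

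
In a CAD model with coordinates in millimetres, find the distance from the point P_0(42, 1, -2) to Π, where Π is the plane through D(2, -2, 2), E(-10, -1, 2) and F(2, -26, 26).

DE = (-12, 1, 0) and DF = (0, -24, 24), so a normal is n = DE × DF = (24, 288, 288).
n = (24, 288, 288); n·P − 48 = 672; |n| = 408; distance = 672/408 = 28/17.

28/17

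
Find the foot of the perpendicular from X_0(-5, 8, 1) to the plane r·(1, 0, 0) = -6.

(-6, 8, 1)

n = (1, 0, 0), |n|² = 1, and n·X_0 − (-6) = 1.
t = 1/1 = 1, so the foot is X_0 − t·n = (-5, 8, 1) − 1·(1, 0, 0) = (-6, 8, 1).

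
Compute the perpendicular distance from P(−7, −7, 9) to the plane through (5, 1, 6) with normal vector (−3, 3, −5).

The plane has equation n·(r − (5, 1, 6)) = 0, i.e. n·r = -42.
n = (−3, 3, −5); n·P − (-42) = -3; |n| = √43; distance = 3/√43.

3/√43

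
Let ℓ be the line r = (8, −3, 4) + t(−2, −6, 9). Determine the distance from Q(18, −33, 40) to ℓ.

6√10

Direction vector d = (−2, −6, 9).
AP = (10, −30, 36), and AP × d = (−54, −162, −120).
|AP × d|² = 43560 and |d|² = 121, so the distance is √(43560/121) = √360 = 6√10.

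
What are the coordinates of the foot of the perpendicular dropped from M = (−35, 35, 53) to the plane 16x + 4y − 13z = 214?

The perpendicular from M has direction n = (16, 4, −13): r = (−35, 35, 53) + t(16, 4, −13).
Substitute into the plane: n·(M + tn) = 214 gives -1109 + 441t = 214, so t = 3.
Foot = (−35, 35, 53) + 3·(16, 4, −13) = (13, 47, 14).

(13, 47, 14)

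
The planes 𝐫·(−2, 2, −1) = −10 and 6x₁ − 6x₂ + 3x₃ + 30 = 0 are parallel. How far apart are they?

20/3

Divide the second equation by -3 to match normals: −2x₁ + 2x₂ − x₃ = 10.
Both planes have normal n = (−2, 2, −1), |n| = 3. Any point on the first plane is at distance |10 − (-10)|/|n| = 20/3 from the second.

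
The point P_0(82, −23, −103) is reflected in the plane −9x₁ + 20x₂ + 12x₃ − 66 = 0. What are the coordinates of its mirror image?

(10, 137, -7)

With n = (−9, 20, 12), the signed offset is (n·P_0 − 66)/|n|² = -2500/625 = -4.
P_0' = P_0 − 2t·n = (82, −23, −103) − (-8)·(−9, 20, 12) = (10, 137, −7).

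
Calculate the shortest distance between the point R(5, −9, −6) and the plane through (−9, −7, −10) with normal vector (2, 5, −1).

The plane has equation n·(r − (−9, −7, −10)) = 0, i.e. n·r = -43.
d = |2·5 + 5·(-9) + (-1)·(-6) − (-43)| / √(4 + 25 + 1) = |14| / √30 = 14/√30.

7√30/15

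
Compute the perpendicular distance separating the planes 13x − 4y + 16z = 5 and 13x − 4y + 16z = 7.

2/21

Both planes have normal n = (13, −4, 16), |n| = 21. Any point on the first plane is at distance |7 − 5|/|n| = 2/21 from the second.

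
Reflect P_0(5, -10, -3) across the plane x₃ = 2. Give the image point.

(5, -10, 7)

With n = (0, 0, 1), the signed offset is (n·P_0 − 2)/|n|² = -5/1 = -5.
P_0' = P_0 − 2t·n = (5, -10, -3) − (-10)·(0, 0, 1) = (5, -10, 7).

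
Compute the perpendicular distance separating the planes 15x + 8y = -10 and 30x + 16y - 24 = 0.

22/17

Divide the second equation by 2 to match normals: 15x + 8y = 12.
Both planes have normal n = (15, 8, 0), |n| = 17. Any point on the first plane is at distance |12 − (-10)|/|n| = 22/17 from the second.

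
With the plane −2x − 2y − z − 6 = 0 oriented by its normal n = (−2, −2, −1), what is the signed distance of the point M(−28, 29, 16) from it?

-8

n·M − 6 = -24.
|n| = 3, so the signed distance is -24/3 = -8.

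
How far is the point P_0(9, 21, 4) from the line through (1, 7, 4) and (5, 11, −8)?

6√6

A direction vector is d = (4, 4, −12).
AP = (8, 14, 0), and AP × d = (−168, 96, −24).
|AP × d|² = 38016 and |d|² = 176, so the distance is √(38016/176) = √216 = 6√6.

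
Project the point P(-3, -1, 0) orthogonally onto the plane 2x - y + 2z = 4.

The perpendicular from P has direction n = (2, -1, 2): r = (-3, -1, 0) + t(2, -1, 2).
Substitute into the plane: n·(P + tn) = 4 gives -5 + 9t = 4, so t = 1.
Foot = (-3, -1, 0) + 1·(2, -1, 2) = (-1, -2, 2).

(-1, -2, 2)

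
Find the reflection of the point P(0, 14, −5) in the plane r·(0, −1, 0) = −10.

(0, 6, -5)

n = (0, −1, 0), |n|² = 1, n·P − (-10) = -4, so t = -4/1 = -4.
Foot F = P − (-4)·n = (0, 10, −5); the reflection is 2F − P = (0, 6, −5).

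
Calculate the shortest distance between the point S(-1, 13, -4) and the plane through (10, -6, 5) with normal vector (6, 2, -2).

The plane has equation n·(r − (10, -6, 5)) = 0, i.e. n·r = 38.
Then n·(-1, 13, -4) - 38 = -10.
|n| = √(36 + 4 + 4) = 2√11, so the distance is |-10|/(2√11) = 5/√11.

5√11/11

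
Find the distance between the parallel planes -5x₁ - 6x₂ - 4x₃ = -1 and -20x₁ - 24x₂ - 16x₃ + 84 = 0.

Divide the second equation by 4 to match normals: -5x₁ - 6x₂ - 4x₃ = -21.
With common normal n = (-5, -6, -4) (|n| = √77), the distance is |(-1) − (-21)|/|n| = 20/√77 = 20√77/77.

20√77/77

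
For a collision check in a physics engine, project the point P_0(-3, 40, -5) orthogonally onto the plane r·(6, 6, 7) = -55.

The perpendicular from P_0 has direction n = (6, 6, 7): r = (-3, 40, -5) + μ(6, 6, 7).
Substitute into the plane: n·(P_0 + μn) = -55 gives 187 + 121μ = -55, so μ = -2.
Foot = (-3, 40, -5) + (-2)·(6, 6, 7) = (-15, 28, -19).

(-15, 28, -19)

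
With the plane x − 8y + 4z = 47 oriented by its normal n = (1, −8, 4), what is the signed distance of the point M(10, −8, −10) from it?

n·M − 47 = -13.
|n| = 9, so the signed distance is -13/9.

-13/9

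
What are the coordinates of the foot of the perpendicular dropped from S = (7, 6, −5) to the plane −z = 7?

n = (0, 0, −1), |n|² = 1, and n·S − 7 = -2.
t = -2/1 = -2, so the foot is S − t·n = (7, 6, −5) − (-2)·(0, 0, −1) = (7, 6, −7).

(7, 6, -7)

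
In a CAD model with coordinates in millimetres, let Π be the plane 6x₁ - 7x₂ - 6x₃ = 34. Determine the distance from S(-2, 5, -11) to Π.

n = (6, -7, -6); n·P − 34 = -15; |n| = 11; distance = 15/11.

15/11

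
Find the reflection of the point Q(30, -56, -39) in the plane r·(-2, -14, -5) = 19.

With n = (-2, -14, -5), the signed offset is (n·Q − 19)/|n|² = 900/225 = 4.
Q' = Q − 2t·n = (30, -56, -39) − 8·(-2, -14, -5) = (46, 56, 1).

(46, 56, 1)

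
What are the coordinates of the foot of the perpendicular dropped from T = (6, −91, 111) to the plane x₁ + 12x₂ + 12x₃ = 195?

n = (1, 12, 12), |n|² = 289, and n·T − 195 = 51.
t = 51/289 = 3/17, so the foot is T − t·n = (6, −91, 111) − (3/17)·(1, 12, 12) = (99/17, −1583/17, 1851/17).

(99/17, -1583/17, 1851/17)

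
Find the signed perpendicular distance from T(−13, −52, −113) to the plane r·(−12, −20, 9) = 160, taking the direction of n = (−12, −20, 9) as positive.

n·T − 160 = 19.
|n| = 25, so the signed distance is 19/25.

19/25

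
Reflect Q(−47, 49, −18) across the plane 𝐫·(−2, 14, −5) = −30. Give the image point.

(-31, -63, 22)

n = (−2, 14, −5), |n|² = 225, n·Q − (-30) = 900, so t = 900/225 = 4.
Foot F = Q − 4·n = (−39, −7, 2); the reflection is 2F − Q = (−31, −63, 22).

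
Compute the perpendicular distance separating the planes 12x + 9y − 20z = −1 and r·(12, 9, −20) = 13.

14/25

Both planes have normal n = (12, 9, −20), |n| = 25. Any point on the first plane is at distance |13 − (-1)|/|n| = 14/25 from the second.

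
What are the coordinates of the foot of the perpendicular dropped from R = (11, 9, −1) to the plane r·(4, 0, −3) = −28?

(-1, 9, 8)

The perpendicular from R has direction n = (4, 0, −3): r = (11, 9, −1) + λ(4, 0, −3).
Substitute into the plane: n·(R + λn) = -28 gives 47 + 25λ = -28, so λ = -3.
Foot = (11, 9, −1) + (-3)·(4, 0, −3) = (−1, 9, 8).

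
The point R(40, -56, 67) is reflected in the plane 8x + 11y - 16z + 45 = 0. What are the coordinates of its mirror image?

(88, 10, -29)

n = (8, 11, -16), |n|² = 441, n·R − (-45) = -1323, so t = -1323/441 = -3.
Foot F = R − (-3)·n = (64, -23, 19); the reflection is 2F − R = (88, 10, -29).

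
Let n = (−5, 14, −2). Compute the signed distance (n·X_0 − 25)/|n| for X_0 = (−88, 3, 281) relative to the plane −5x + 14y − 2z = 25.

n·X_0 − 25 = -105.
|n| = 15, so the signed distance is -105/15 = -7.

-7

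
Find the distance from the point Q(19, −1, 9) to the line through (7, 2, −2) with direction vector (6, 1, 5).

Direction vector d = (6, 1, 5).
AP = (12, −3, 11), and AP × d = (−26, 6, 30).
|AP × d|² = 1612 and |d|² = 62, so the distance is √(1612/62) = √26.

√26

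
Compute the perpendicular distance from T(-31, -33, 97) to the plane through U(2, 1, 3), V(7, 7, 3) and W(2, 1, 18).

28√61/61

UV = (5, 6, 0) and UW = (0, 0, 15), so a normal is n = UV × UW = (90, -75, 0).
n = (90, -75, 0); n·P − 105 = -420; |n| = 15√61; distance = 420/(15√61) = 28/√61.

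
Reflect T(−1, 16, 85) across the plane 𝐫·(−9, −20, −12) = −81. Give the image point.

n = (−9, −20, −12), |n|² = 625, n·T − (-81) = -1250, so t = -1250/625 = -2.
Foot F = T − (-2)·n = (−19, −24, 61); the reflection is 2F − T = (−37, −64, 37).

(-37, -64, 37)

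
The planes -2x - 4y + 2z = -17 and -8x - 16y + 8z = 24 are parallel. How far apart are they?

Divide the second equation by 4 to match normals: -2x - 4y + 2z = 6.
Both planes have normal n = (-2, -4, 2), |n| = 2√6. Any point on the first plane is at distance |6 − (-17)|/|n| = 23/(2√6) from the second.

23/(2√6)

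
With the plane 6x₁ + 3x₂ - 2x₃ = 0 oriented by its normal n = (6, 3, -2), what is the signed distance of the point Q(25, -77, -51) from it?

3

n·Q − 0 = 21.
|n| = 7, so the signed distance is 21/7 = 3.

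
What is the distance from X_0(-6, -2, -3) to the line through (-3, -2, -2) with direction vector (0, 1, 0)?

√10

Direction vector d = (0, 1, 0).
AP = (-3, 0, -1), and AP × d = (1, 0, -3).
|AP × d|² = 10 and |d|² = 1, so the distance is √10.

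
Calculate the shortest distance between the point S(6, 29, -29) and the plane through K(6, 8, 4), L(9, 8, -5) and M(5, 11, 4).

KL = (3, 0, -9) and KM = (-1, 3, 0), so a normal is n = KL × KM = (27, 9, 9).
Then n·(6, 29, -29) - 270 = -108.
|n| = √(729 + 81 + 81) = 9√11, so the distance is |-108|/(9√11) = 12/√11.

12√11/11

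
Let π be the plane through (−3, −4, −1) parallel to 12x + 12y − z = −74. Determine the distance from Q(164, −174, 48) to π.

Parallel planes share the normal n = (12, 12, −1); since (−3, −4, −1) lies on the plane, its equation is 12x + 12y − z = -83.
Then n·(164, −174, 48) − (−83) = −85.
|n| = √(144 + 144 + 1) = 17, so the distance is |-85|/17 = 5.

5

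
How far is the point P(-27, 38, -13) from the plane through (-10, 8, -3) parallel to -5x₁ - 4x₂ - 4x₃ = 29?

Parallel planes share the normal n = (-5, -4, -4); since (-10, 8, -3) lies on the plane, its equation is -5x₁ - 4x₂ - 4x₃ = 30.
n = (-5, -4, -4); n·P − 30 = 5; |n| = √57; distance = 5/√57 = 5√57/57.

5√57/57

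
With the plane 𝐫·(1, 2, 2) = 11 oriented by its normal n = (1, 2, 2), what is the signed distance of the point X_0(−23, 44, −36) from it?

-6

n·X_0 − 11 = -18.
|n| = 3, so the signed distance is -18/3 = -6.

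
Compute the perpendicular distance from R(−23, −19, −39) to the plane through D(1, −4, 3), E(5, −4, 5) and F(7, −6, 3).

DE = (4, 0, 2) and DF = (6, −2, 0), so a normal is n = DE × DF = (4, 12, −8).
Then n·(−23, −19, −39) − (−68) = 60.
|n| = √(16 + 144 + 64) = 4√14, so the distance is |60|/(4√14) = 15/√14.

15/√14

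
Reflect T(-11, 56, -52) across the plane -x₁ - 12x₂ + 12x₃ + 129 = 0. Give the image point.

n = (-1, -12, 12), |n|² = 289, n·T − (-129) = -1156, so t = -1156/289 = -4.
Foot F = T − (-4)·n = (-15, 8, -4); the reflection is 2F − T = (-19, -40, 44).

(-19, -40, 44)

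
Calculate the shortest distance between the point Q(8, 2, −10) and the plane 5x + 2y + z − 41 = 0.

n = (5, 2, 1); n·P − 41 = -7; |n| = √30; distance = 7/√30.

7/√30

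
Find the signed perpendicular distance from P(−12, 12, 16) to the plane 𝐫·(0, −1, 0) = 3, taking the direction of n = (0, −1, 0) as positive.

-15

n·P − 3 = -15.
|n| = 1, so the signed distance is -15/1 = -15.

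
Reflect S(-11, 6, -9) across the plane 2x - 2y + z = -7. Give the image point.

(5, -10, -1)

n = (2, -2, 1), |n|² = 9, n·S − (-7) = -36, so t = -36/9 = -4.
Foot F = S − (-4)·n = (-3, -2, -5); the reflection is 2F − S = (5, -10, -1).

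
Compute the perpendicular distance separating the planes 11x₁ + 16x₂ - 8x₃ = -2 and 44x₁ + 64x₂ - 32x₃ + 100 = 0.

Divide the second equation by 4 to match normals: 11x₁ + 16x₂ - 8x₃ = -25.
Both planes have normal n = (11, 16, -8), |n| = 21. Any point on the first plane is at distance |(-25) − (-2)|/|n| = 23/21 from the second.

23/21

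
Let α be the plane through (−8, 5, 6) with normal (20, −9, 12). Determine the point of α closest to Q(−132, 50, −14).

(-32, 5, 46)

The perpendicular from Q has direction n = (20, −9, 12): r = (−132, 50, −14) + λ(20, −9, 12).
Substitute into the plane: n·(Q + λn) = -133 gives -3258 + 625λ = -133, so λ = 5.
Foot = (−132, 50, −14) + 5·(20, −9, 12) = (−32, 5, 46).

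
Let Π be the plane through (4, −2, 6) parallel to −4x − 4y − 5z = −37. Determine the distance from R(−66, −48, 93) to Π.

Parallel planes share the normal n = (−4, −4, −5); since (4, −2, 6) lies on the plane, its equation is −4x − 4y − 5z = -38.
d = |(-4)·(-66) + (-4)·(-48) + (-5)·93 − (-38)| / √(16 + 16 + 25) = |29| / √57 = 29/√57.

29√57/57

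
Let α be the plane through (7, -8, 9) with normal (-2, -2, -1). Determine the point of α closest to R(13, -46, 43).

The perpendicular from R has direction n = (-2, -2, -1): r = (13, -46, 43) + μ(-2, -2, -1).
Substitute into the plane: n·(R + μn) = -7 gives 23 + 9μ = -7, so μ = -10/3.
Foot = (13, -46, 43) + (-10/3)·(-2, -2, -1) = (59/3, -118/3, 139/3).

(59/3, -118/3, 139/3)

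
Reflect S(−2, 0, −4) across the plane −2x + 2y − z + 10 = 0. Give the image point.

With n = (−2, 2, −1), the signed offset is (n·S − (-10))/|n|² = 18/9 = 2.
S' = S − 2t·n = (−2, 0, −4) − 4·(−2, 2, −1) = (6, −8, 0).

(6, -8, 0)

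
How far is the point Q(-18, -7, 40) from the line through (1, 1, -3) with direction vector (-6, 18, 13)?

Direction vector d = (-6, 18, 13).
AP = (-19, -8, 43); AP·d = 529, |AP|² = 2274, |d|² = 529.
distance² = |AP|² − (AP·d)²/|d|² = 2274 − 279841/529 = 1745, so the distance is √1745.

√1745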